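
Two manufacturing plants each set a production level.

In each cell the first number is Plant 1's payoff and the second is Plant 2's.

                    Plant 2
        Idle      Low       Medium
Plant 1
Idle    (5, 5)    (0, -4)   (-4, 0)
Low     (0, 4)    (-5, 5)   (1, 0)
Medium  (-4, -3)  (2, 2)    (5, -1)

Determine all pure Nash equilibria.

(Idle, Idle): Plant 1 gets 5, best alternative 0; Plant 2 gets 5, best alternative 0. No profitable deviation — NE.
(Idle, Low): Plant 1 can switch to Medium (0 → 2). Not NE.
(Idle, Medium): Plant 1 can switch to Low (-4 → 1). Not NE.
(Low, Idle): Plant 1 can switch to Idle (0 → 5). Not NE.
(Low, Low): Plant 1 can switch to Idle (-5 → 0). Not NE.
(Low, Medium): Plant 1 can switch to Medium (1 → 5). Not NE.
(Medium, Idle): Plant 1 can switch to Idle (-4 → 5). Not NE.
(Medium, Low): Plant 1 gets 2, best alternative 0; Plant 2 gets 2, best alternative -1. No profitable deviation — NE.
(Medium, Medium): Plant 2 can switch to Low (-1 → 2). Not NE.

(Idle, Idle) and (Medium, Low)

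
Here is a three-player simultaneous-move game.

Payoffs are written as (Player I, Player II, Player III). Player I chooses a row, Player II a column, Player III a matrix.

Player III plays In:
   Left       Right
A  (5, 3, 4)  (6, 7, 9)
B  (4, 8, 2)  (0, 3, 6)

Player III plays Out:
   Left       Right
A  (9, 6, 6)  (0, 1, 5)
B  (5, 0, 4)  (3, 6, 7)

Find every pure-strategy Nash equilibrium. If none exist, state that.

Pure-strategy Nash equilibria: (A, Left, Out) and (A, Right, In) and (B, Right, Out)

Player I against (Left, In): payoffs 5, 4 → best response A.
Player I against (Left, Out): payoffs 9, 5 → best response A.
Player I against (Right, In): payoffs 6, 0 → best response A.
Player I against (Right, Out): payoffs 0, 3 → best response B.
Player II against (A, In): payoffs 3, 7 → best response Right.
Player II against (A, Out): payoffs 6, 1 → best response Left.
Player II against (B, In): payoffs 8, 3 → best response Left.
Player II against (B, Out): payoffs 0, 6 → best response Right.
Player III against (A, Left): payoffs 4, 6 → best response Out.
Player III against (A, Right): payoffs 9, 5 → best response In.
Player III against (B, Left): payoffs 2, 4 → best response Out.
Player III against (B, Right): payoffs 6, 7 → best response Out.
Mutual best responses: (A, Left, Out); (A, Right, In); (B, Right, Out).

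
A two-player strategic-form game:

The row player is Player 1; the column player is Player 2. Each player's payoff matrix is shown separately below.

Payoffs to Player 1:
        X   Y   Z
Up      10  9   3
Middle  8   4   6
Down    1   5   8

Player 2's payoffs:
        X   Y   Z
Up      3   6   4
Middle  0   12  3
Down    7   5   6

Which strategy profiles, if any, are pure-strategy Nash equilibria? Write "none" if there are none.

For each player, find the best response to each opponent profile; mutual best responses are the pure NE.
Player 1 against X: payoffs 10, 8, 1 → best response Up.
Player 1 against Y: payoffs 9, 4, 5 → best response Up.
Player 1 against Z: payoffs 3, 6, 8 → best response Down.
Player 2 against Up: payoffs 3, 6, 4 → best response Y.
Player 2 against Middle: payoffs 0, 12, 3 → best response Y.
Player 2 against Down: payoffs 7, 5, 6 → best response X.
Mutual best responses: (Up, Y).

Pure NE: (Up, Y)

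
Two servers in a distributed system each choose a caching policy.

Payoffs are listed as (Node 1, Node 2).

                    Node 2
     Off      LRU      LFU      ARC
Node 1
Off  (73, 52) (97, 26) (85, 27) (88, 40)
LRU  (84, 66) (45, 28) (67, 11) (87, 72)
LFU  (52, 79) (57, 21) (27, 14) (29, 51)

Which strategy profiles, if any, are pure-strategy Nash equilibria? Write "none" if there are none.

(Off, Off): Node 1 can switch to LRU (73 → 84). Not NE.
(Off, LRU): Node 2 can switch to Off (26 → 52). Not NE.
(Off, LFU): Node 2 can switch to Off (27 → 52). Not NE.
(Off, ARC): Node 2 can switch to Off (40 → 52). Not NE.
(LRU, Off): Node 2 can switch to ARC (66 → 72). Not NE.
(LRU, LRU): Node 1 can switch to Off (45 → 97). Not NE.
(LRU, LFU): Node 1 can switch to Off (67 → 85). Not NE.
(LRU, ARC): Node 1 can switch to Off (87 → 88). Not NE.
(LFU, Off): Node 1 can switch to Off (52 → 73). Not NE.
(LFU, LRU): Node 1 can switch to Off (57 → 97). Not NE.
(LFU, LFU): Node 1 can switch to Off (27 → 85). Not NE.
(LFU, ARC): Node 1 can switch to Off (29 → 88). Not NE.

There is no pure-strategy Nash equilibrium.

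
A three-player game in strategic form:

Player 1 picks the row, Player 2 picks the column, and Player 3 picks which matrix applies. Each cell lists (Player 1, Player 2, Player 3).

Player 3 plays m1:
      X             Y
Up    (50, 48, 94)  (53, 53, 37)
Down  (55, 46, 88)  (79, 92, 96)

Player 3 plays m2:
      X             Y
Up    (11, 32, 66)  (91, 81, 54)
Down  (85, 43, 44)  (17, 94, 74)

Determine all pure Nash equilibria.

Pure-strategy Nash equilibria: (Up, Y, m2); (Down, Y, m1)

(Up, X, m1): Player 1 can switch to Down (50 → 55). Not NE.
(Up, X, m2): Player 1 can switch to Down (11 → 85). Not NE.
(Up, Y, m1): Player 1 can switch to Down (53 → 79). Not NE.
(Up, Y, m2): Player 1 gets 91, best alternative 17; Player 2 gets 81, best alternative 32; Player 3 gets 54, best alternative 37. No profitable deviation — NE.
(Down, X, m1): Player 2 can switch to Y (46 → 92). Not NE.
(Down, X, m2): Player 2 can switch to Y (43 → 94). Not NE.
(Down, Y, m1): Player 1 gets 79, best alternative 53; Player 2 gets 92, best alternative 46; Player 3 gets 96, best alternative 74. No profitable deviation — NE.
(Down, Y, m2): Player 1 can switch to Up (17 → 91). Not NE.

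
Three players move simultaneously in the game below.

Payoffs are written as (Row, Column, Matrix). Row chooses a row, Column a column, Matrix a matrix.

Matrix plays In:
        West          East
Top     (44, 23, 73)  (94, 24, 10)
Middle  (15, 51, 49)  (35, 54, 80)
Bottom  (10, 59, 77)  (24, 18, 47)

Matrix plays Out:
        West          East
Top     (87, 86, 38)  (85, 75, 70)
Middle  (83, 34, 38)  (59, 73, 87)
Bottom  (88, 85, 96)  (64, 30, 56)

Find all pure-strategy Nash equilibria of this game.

(Bottom, West, Out)

Check each profile: it is a Nash equilibrium iff no player can strictly gain by switching unilaterally.
(Top, West, In): Column can switch to East (23 → 24). Not NE.
(Top, West, Out): Row can switch to Bottom (87 → 88). Not NE.
(Top, East, In): Matrix can switch to Out (10 → 70). Not NE.
(Top, East, Out): Column can switch to West (75 → 86). Not NE.
(Middle, West, In): Row can switch to Top (15 → 44). Not NE.
(Middle, West, Out): Row can switch to Top (83 → 87). Not NE.
(Middle, East, In): Row can switch to Top (35 → 94). Not NE.
(Middle, East, Out): Row can switch to Top (59 → 85). Not NE.
(Bottom, West, Out): Row gets 88, best alternative 87; Column gets 85, best alternative 30; Matrix gets 96, best alternative 77. No profitable deviation — NE.
(The remaining 3 profiles each have a profitable deviation by the same check.)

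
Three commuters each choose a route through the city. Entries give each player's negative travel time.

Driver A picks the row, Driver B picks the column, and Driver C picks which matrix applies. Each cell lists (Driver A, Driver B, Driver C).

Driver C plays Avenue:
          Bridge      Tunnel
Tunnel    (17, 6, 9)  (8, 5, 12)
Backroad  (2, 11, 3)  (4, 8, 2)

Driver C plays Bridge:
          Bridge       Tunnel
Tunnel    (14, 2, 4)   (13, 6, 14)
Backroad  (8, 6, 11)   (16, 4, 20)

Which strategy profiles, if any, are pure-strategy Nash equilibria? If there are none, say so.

(Tunnel, Bridge, Avenue)

Driver A against (Bridge, Avenue): payoffs 17, 2 → best response Tunnel.
Driver A against (Bridge, Bridge): payoffs 14, 8 → best response Tunnel.
Driver A against (Tunnel, Avenue): payoffs 8, 4 → best response Tunnel.
Driver A against (Tunnel, Bridge): payoffs 13, 16 → best response Backroad.
Driver B against (Tunnel, Avenue): payoffs 6, 5 → best response Bridge.
Driver B against (Tunnel, Bridge): payoffs 2, 6 → best response Tunnel.
Driver B against (Backroad, Avenue): payoffs 11, 8 → best response Bridge.
Driver B against (Backroad, Bridge): payoffs 6, 4 → best response Bridge.
Driver C against (Tunnel, Bridge): payoffs 9, 4 → best response Avenue.
Driver C against (Tunnel, Tunnel): payoffs 12, 14 → best response Bridge.
Driver C against (Backroad, Bridge): payoffs 3, 11 → best response Bridge.
Driver C against (Backroad, Tunnel): payoffs 2, 20 → best response Bridge.
Mutual best responses: (Tunnel, Bridge, Avenue).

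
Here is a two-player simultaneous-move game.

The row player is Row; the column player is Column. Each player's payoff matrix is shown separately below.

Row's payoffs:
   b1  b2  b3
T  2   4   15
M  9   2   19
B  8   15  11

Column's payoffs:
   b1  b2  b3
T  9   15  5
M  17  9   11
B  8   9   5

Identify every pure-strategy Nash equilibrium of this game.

(M, b1) and (B, b2)

(T, b1): Row can switch to M (2 → 9). Not NE.
(T, b2): Row can switch to B (4 → 15). Not NE.
(T, b3): Row can switch to M (15 → 19). Not NE.
(M, b1): Row gets 9, best alternative 8; Column gets 17, best alternative 11. No profitable deviation — NE.
(M, b2): Row can switch to T (2 → 4). Not NE.
(M, b3): Column can switch to b1 (11 → 17). Not NE.
(B, b1): Row can switch to M (8 → 9). Not NE.
(B, b2): Row gets 15, best alternative 4; Column gets 9, best alternative 8. No profitable deviation — NE.
(The remaining 1 profile has a profitable deviation by the same check.)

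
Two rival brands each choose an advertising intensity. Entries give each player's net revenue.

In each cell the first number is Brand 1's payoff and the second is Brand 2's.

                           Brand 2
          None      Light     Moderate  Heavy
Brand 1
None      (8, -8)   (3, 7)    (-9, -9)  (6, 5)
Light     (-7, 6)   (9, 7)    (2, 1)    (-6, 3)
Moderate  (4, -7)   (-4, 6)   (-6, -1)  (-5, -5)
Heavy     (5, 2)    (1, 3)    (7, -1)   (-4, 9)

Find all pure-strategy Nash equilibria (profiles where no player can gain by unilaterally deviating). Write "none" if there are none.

(None, None): Brand 2 can switch to Light (-8 → 7). Not NE.
(None, Light): Brand 1 can switch to Light (3 → 9). Not NE.
(None, Moderate): Brand 1 can switch to Light (-9 → 2). Not NE.
(None, Heavy): Brand 2 can switch to Light (5 → 7). Not NE.
(Light, None): Brand 1 can switch to None (-7 → 8). Not NE.
(Light, Light): Brand 1 gets 9, best alternative 3; Brand 2 gets 7, best alternative 6. No profitable deviation — NE.
(Light, Moderate): Brand 1 can switch to Heavy (2 → 7). Not NE.
(Light, Heavy): Brand 1 can switch to None (-6 → 6). Not NE.
(Moderate, None): Brand 1 can switch to None (4 → 8). Not NE.
(The remaining 7 profiles each have a profitable deviation by the same check.)

(Light, Light)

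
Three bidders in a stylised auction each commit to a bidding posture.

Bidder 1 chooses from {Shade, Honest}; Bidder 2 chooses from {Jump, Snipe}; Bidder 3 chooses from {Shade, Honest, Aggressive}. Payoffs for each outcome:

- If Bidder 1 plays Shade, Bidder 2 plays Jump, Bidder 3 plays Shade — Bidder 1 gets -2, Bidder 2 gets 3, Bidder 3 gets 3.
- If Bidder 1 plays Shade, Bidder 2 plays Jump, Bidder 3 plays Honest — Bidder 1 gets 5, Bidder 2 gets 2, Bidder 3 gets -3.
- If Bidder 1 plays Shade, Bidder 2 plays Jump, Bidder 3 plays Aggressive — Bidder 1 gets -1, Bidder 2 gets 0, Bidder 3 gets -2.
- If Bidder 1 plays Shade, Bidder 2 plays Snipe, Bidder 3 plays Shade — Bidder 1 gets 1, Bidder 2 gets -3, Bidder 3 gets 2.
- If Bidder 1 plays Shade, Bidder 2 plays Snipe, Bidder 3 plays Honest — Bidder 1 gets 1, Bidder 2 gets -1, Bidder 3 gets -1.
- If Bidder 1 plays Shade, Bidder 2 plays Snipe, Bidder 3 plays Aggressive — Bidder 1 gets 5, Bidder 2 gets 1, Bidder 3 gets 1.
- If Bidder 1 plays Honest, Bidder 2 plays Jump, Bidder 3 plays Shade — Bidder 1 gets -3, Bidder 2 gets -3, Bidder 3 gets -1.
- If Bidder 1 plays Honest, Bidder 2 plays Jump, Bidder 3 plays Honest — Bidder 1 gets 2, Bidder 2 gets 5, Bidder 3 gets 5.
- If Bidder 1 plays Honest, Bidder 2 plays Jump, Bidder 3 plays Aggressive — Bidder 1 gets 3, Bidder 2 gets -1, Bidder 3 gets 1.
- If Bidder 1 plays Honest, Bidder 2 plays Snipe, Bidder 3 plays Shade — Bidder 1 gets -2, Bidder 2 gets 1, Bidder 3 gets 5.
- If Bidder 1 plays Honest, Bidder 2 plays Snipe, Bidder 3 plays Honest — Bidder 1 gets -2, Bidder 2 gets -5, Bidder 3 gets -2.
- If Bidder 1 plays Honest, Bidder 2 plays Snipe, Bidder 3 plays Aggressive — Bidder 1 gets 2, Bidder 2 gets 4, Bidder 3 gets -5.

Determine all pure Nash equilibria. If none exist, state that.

(Shade, Jump, Shade)

For each strategy profile, look for a profitable unilateral deviation.
(Shade, Jump, Shade): Bidder 1 gets -2, best alternative -3; Bidder 2 gets 3, best alternative -3; Bidder 3 gets 3, best alternative -2. No profitable deviation — NE.
(Shade, Jump, Honest): Bidder 3 can switch to Shade (-3 → 3). Not NE.
(Shade, Jump, Aggressive): Bidder 1 can switch to Honest (-1 → 3). Not NE.
(Shade, Snipe, Shade): Bidder 2 can switch to Jump (-3 → 3). Not NE.
(Shade, Snipe, Honest): Bidder 2 can switch to Jump (-1 → 2). Not NE.
(Shade, Snipe, Aggressive): Bidder 3 can switch to Shade (1 → 2). Not NE.
(Honest, Jump, Shade): Bidder 1 can switch to Shade (-3 → -2). Not NE.
(Honest, Jump, Honest): Bidder 1 can switch to Shade (2 → 5). Not NE.
(Honest, Jump, Aggressive): Bidder 2 can switch to Snipe (-1 → 4). Not NE.
(The remaining 3 profiles each have a profitable deviation by the same check.)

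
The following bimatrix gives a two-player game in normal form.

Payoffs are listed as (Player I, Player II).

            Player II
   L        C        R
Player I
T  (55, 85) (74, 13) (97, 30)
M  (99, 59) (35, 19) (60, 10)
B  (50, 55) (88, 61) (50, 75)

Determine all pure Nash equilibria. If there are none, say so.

For each strategy profile, look for a profitable unilateral deviation.
(T, L): Player I can switch to M (55 → 99). Not NE.
(T, C): Player I can switch to B (74 → 88). Not NE.
(T, R): Player II can switch to L (30 → 85). Not NE.
(M, L): Player I gets 99, best alternative 55; Player II gets 59, best alternative 19. No profitable deviation — NE.
(M, C): Player I can switch to T (35 → 74). Not NE.
(M, R): Player I can switch to T (60 → 97). Not NE.
(B, L): Player I can switch to T (50 → 55). Not NE.
(B, C): Player II can switch to R (61 → 75). Not NE.
(B, R): Player I can switch to T (50 → 97). Not NE.

Pure NE: (M, L)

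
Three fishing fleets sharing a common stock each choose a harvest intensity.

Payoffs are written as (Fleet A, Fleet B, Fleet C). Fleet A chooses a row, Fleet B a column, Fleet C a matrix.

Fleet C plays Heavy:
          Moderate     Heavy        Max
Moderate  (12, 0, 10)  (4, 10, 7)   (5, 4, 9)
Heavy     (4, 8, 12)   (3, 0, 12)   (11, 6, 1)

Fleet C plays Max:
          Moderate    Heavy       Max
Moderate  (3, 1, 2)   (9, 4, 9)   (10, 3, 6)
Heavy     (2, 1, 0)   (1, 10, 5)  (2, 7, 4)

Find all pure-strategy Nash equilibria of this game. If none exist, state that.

(Moderate, Heavy, Max)

Check each profile: it is a Nash equilibrium iff no player can strictly gain by switching unilaterally.
(Moderate, Moderate, Heavy): Fleet B can switch to Heavy (0 → 10). Not NE.
(Moderate, Moderate, Max): Fleet B can switch to Heavy (1 → 4). Not NE.
(Moderate, Heavy, Heavy): Fleet C can switch to Max (7 → 9). Not NE.
(Moderate, Heavy, Max): Fleet A gets 9, best alternative 1; Fleet B gets 4, best alternative 3; Fleet C gets 9, best alternative 7. No profitable deviation — NE.
(Moderate, Max, Heavy): Fleet A can switch to Heavy (5 → 11). Not NE.
(Moderate, Max, Max): Fleet B can switch to Heavy (3 → 4). Not NE.
(Heavy, Moderate, Heavy): Fleet A can switch to Moderate (4 → 12). Not NE.
(Heavy, Moderate, Max): Fleet A can switch to Moderate (2 → 3). Not NE.
(Heavy, Heavy, Heavy): Fleet A can switch to Moderate (3 → 4). Not NE.
(Heavy, Heavy, Max): Fleet A can switch to Moderate (1 → 9). Not NE.
(Heavy, Max, Heavy): Fleet B can switch to Moderate (6 → 8). Not NE.
(The remaining 1 profile has a profitable deviation by the same check.)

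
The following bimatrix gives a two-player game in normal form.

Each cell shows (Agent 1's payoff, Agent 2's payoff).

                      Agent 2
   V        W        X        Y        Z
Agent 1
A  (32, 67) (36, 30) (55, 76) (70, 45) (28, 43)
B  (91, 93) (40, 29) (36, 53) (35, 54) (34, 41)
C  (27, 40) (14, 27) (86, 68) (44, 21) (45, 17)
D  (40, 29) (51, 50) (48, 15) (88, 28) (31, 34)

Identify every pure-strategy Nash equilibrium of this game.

Mark each player's best response to every combination of opponents' strategies; a profile where every player is best-responding is a pure Nash equilibrium.
Agent 1 against V: payoffs 32, 91, 27, 40 → best response B.
Agent 1 against W: payoffs 36, 40, 14, 51 → best response D.
Agent 1 against X: payoffs 55, 36, 86, 48 → best response C.
Agent 1 against Y: payoffs 70, 35, 44, 88 → best response D.
Agent 1 against Z: payoffs 28, 34, 45, 31 → best response C.
Agent 2 against A: payoffs 67, 30, 76, 45, 43 → best response X.
Agent 2 against B: payoffs 93, 29, 53, 54, 41 → best response V.
Agent 2 against C: payoffs 40, 27, 68, 21, 17 → best response X.
Agent 2 against D: payoffs 29, 50, 15, 28, 34 → best response W.
Mutual best responses: (B, V); (C, X); (D, W).

The pure Nash equilibria are (B, V), (C, X), (D, W).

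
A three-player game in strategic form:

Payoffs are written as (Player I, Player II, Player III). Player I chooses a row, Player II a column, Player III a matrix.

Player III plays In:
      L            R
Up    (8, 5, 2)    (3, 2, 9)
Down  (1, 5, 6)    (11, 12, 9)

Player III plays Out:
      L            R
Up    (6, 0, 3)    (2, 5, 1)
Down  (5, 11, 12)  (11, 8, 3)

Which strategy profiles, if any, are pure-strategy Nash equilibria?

Mark each player's best response to every combination of opponents' strategies; a profile where every player is best-responding is a pure Nash equilibrium.
Player I against (L, In): payoffs 8, 1 → best response Up.
Player I against (L, Out): payoffs 6, 5 → best response Up.
Player I against (R, In): payoffs 3, 11 → best response Down.
Player I against (R, Out): payoffs 2, 11 → best response Down.
Player II against (Up, In): payoffs 5, 2 → best response L.
Player II against (Up, Out): payoffs 0, 5 → best response R.
Player II against (Down, In): payoffs 5, 12 → best response R.
Player II against (Down, Out): payoffs 11, 8 → best response L.
Player III against (Up, L): payoffs 2, 3 → best response Out.
Player III against (Up, R): payoffs 9, 1 → best response In.
Player III against (Down, L): payoffs 6, 12 → best response Out.
Player III against (Down, R): payoffs 9, 3 → best response In.
Mutual best responses: (Down, R, In).

Pure NE: (Down, R, In)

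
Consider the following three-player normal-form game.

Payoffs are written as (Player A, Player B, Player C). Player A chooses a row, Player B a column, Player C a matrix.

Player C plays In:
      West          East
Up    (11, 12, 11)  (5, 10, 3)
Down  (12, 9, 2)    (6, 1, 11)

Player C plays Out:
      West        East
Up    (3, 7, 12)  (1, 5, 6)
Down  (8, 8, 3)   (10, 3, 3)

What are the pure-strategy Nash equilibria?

(Up, West, In): Player A can switch to Down (11 → 12). Not NE.
(Up, West, Out): Player A can switch to Down (3 → 8). Not NE.
(Up, East, In): Player A can switch to Down (5 → 6). Not NE.
(Up, East, Out): Player A can switch to Down (1 → 10). Not NE.
(Down, West, In): Player C can switch to Out (2 → 3). Not NE.
(Down, West, Out): Player A gets 8, best alternative 3; Player B gets 8, best alternative 3; Player C gets 3, best alternative 2. No profitable deviation — NE.
(Down, East, In): Player B can switch to West (1 → 9). Not NE.
(Down, East, Out): Player B can switch to West (3 → 8). Not NE.

The unique pure-strategy Nash equilibrium is (Down, West, Out).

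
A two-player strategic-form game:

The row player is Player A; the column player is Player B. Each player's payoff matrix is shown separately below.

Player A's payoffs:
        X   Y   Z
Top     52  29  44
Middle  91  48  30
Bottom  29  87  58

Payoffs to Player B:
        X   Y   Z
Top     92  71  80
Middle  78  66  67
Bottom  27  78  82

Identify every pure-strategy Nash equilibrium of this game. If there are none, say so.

(Top, X): Player A can switch to Middle (52 → 91). Not NE.
(Top, Y): Player A can switch to Middle (29 → 48). Not NE.
(Top, Z): Player A can switch to Bottom (44 → 58). Not NE.
(Middle, X): Player A gets 91, best alternative 52; Player B gets 78, best alternative 67. No profitable deviation — NE.
(Middle, Y): Player A can switch to Bottom (48 → 87). Not NE.
(Middle, Z): Player A can switch to Top (30 → 44). Not NE.
(Bottom, X): Player A can switch to Top (29 → 52). Not NE.
(Bottom, Y): Player B can switch to Z (78 → 82). Not NE.
(Bottom, Z): Player A gets 58, best alternative 44; Player B gets 82, best alternative 78. No profitable deviation — NE.

The pure Nash equilibria are (Middle, X) and (Bottom, Z).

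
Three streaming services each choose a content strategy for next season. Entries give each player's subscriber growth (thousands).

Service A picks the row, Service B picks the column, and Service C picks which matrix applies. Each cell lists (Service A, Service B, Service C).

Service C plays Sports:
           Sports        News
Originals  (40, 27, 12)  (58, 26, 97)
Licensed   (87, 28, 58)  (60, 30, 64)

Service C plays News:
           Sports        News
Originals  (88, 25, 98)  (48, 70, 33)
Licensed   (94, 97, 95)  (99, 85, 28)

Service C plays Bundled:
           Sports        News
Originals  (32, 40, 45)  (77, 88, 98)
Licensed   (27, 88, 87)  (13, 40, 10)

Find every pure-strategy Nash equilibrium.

(Originals, Sports, Sports): Service A can switch to Licensed (40 → 87). Not NE.
(Originals, Sports, News): Service A can switch to Licensed (88 → 94). Not NE.
(Originals, Sports, Bundled): Service B can switch to News (40 → 88). Not NE.
(Originals, News, Sports): Service A can switch to Licensed (58 → 60). Not NE.
(Originals, News, News): Service A can switch to Licensed (48 → 99). Not NE.
(Originals, News, Bundled): Service A gets 77, best alternative 13; Service B gets 88, best alternative 40; Service C gets 98, best alternative 97. No profitable deviation — NE.
(Licensed, Sports, Sports): Service B can switch to News (28 → 30). Not NE.
(Licensed, Sports, News): Service A gets 94, best alternative 88; Service B gets 97, best alternative 85; Service C gets 95, best alternative 87. No profitable deviation — NE.
(Licensed, Sports, Bundled): Service A can switch to Originals (27 → 32). Not NE.
(Licensed, News, Sports): Service A gets 60, best alternative 58; Service B gets 30, best alternative 28; Service C gets 64, best alternative 28. No profitable deviation — NE.
(Licensed, News, News): Service B can switch to Sports (85 → 97). Not NE.
(The remaining 1 profile has a profitable deviation by the same check.)

Pure-strategy Nash equilibria: (Originals, News, Bundled), (Licensed, Sports, News), (Licensed, News, Sports)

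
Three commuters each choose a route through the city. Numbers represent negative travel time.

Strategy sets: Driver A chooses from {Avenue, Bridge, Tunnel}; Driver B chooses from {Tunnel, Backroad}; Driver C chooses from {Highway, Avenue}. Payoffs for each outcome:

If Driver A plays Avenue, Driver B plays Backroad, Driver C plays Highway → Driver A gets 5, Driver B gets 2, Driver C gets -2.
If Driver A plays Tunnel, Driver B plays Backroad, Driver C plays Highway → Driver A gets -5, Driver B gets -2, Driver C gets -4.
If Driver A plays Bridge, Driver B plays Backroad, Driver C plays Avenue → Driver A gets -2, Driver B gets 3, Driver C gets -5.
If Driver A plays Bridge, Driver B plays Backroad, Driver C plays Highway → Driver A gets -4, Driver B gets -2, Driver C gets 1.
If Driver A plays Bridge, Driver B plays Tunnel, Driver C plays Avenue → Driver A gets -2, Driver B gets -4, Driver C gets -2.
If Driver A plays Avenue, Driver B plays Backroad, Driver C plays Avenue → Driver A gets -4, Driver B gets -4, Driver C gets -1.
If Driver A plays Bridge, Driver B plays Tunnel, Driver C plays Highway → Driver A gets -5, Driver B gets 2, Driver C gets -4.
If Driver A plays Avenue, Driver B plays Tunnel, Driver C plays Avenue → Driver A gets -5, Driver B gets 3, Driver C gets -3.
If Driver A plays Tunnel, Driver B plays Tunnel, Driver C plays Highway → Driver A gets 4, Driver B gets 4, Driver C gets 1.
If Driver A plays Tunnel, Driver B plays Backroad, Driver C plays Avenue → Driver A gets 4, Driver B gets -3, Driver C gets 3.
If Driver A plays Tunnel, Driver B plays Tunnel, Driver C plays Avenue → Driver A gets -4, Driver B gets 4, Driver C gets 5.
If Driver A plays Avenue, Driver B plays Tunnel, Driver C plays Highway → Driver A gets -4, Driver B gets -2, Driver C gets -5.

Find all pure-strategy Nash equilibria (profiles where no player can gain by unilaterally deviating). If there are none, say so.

none

(Avenue, Tunnel, Highway): Driver A can switch to Tunnel (-4 → 4). Not NE.
(Avenue, Tunnel, Avenue): Driver A can switch to Bridge (-5 → -2). Not NE.
(Avenue, Backroad, Highway): Driver C can switch to Avenue (-2 → -1). Not NE.
(Avenue, Backroad, Avenue): Driver A can switch to Bridge (-4 → -2). Not NE.
(Bridge, Tunnel, Highway): Driver A can switch to Avenue (-5 → -4). Not NE.
(Bridge, Tunnel, Avenue): Driver B can switch to Backroad (-4 → 3). Not NE.
(The remaining 6 profiles each have a profitable deviation by the same check.)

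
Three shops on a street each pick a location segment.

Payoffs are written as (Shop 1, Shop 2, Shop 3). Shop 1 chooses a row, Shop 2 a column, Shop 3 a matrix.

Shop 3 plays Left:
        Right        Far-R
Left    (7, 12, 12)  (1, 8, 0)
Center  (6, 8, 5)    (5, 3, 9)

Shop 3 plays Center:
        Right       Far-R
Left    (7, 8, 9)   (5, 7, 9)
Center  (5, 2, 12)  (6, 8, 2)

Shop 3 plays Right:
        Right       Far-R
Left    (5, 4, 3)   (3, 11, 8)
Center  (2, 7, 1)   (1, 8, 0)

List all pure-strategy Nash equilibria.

For each player, find the best response to each opponent profile; mutual best responses are the pure NE.
Shop 1 against (Right, Left): payoffs 7, 6 → best response Left.
Shop 1 against (Right, Center): payoffs 7, 5 → best response Left.
Shop 1 against (Right, Right): payoffs 5, 2 → best response Left.
Shop 1 against (Far-R, Left): payoffs 1, 5 → best response Center.
Shop 1 against (Far-R, Center): payoffs 5, 6 → best response Center.
Shop 1 against (Far-R, Right): payoffs 3, 1 → best response Left.
Shop 2 against (Left, Left): payoffs 12, 8 → best response Right.
Shop 2 against (Left, Center): payoffs 8, 7 → best response Right.
Shop 2 against (Left, Right): payoffs 4, 11 → best response Far-R.
Shop 2 against (Center, Left): payoffs 8, 3 → best response Right.
Shop 2 against (Center, Center): payoffs 2, 8 → best response Far-R.
Shop 2 against (Center, Right): payoffs 7, 8 → best response Far-R.
Shop 3 against (Left, Right): payoffs 12, 9, 3 → best response Left.
Shop 3 against (Left, Far-R): payoffs 0, 9, 8 → best response Center.
Shop 3 against (Center, Right): payoffs 5, 12, 1 → best response Center.
Shop 3 against (Center, Far-R): payoffs 9, 2, 0 → best response Left.
Mutual best responses: (Left, Right, Left).

(Left, Right, Left)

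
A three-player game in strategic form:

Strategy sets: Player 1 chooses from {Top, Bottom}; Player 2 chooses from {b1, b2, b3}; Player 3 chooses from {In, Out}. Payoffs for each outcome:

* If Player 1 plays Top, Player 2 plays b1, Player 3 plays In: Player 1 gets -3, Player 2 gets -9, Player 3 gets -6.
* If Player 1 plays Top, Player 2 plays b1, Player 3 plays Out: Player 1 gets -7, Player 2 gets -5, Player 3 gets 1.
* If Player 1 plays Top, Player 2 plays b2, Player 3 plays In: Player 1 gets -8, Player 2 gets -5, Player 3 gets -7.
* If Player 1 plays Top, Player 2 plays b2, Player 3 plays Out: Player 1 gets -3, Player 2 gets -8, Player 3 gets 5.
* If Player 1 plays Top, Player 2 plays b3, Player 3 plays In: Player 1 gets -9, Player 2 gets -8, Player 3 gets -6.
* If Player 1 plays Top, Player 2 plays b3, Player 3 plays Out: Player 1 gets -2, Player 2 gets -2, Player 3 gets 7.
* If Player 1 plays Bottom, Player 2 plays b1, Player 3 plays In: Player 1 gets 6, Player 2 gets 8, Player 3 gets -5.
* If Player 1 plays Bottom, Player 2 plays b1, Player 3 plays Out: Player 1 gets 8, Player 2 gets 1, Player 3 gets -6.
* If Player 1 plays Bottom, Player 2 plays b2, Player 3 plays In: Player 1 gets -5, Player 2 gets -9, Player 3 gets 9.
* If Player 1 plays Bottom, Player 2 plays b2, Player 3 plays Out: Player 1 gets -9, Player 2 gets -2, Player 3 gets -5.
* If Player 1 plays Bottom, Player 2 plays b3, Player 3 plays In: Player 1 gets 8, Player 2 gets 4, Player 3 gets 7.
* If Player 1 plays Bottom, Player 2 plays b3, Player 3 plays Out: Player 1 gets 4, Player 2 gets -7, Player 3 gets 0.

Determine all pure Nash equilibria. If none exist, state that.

Pure NE: (Bottom, b1, In)

Player 1 against (b1, In): payoffs -3, 6 → best response Bottom.
Player 1 against (b1, Out): payoffs -7, 8 → best response Bottom.
Player 1 against (b2, In): payoffs -8, -5 → best response Bottom.
Player 1 against (b2, Out): payoffs -3, -9 → best response Top.
Player 1 against (b3, In): payoffs -9, 8 → best response Bottom.
Player 1 against (b3, Out): payoffs -2, 4 → best response Bottom.
Player 2 against (Top, In): payoffs -9, -5, -8 → best response b2.
Player 2 against (Top, Out): payoffs -5, -8, -2 → best response b3.
Player 2 against (Bottom, In): payoffs 8, -9, 4 → best response b1.
Player 2 against (Bottom, Out): payoffs 1, -2, -7 → best response b1.
Player 3 against (Top, b1): payoffs -6, 1 → best response Out.
Player 3 against (Top, b2): payoffs -7, 5 → best response Out.
Player 3 against (Top, b3): payoffs -6, 7 → best response Out.
Player 3 against (Bottom, b1): payoffs -5, -6 → best response In.
Player 3 against (Bottom, b2): payoffs 9, -5 → best response In.
Player 3 against (Bottom, b3): payoffs 7, 0 → best response In.
Mutual best responses: (Bottom, b1, In).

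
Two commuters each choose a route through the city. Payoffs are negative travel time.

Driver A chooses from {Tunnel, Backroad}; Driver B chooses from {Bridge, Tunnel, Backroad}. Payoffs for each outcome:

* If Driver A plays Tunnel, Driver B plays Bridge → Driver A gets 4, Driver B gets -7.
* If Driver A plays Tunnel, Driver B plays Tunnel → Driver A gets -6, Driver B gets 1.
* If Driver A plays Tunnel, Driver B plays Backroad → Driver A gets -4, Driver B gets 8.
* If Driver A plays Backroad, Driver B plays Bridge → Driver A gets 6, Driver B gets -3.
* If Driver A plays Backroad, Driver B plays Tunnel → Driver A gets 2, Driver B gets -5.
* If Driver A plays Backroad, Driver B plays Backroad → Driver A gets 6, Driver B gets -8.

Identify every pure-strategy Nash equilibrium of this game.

For each player, find the best response to each opponent profile; mutual best responses are the pure NE.
Driver A against Bridge: payoffs 4, 6 → best response Backroad.
Driver A against Tunnel: payoffs -6, 2 → best response Backroad.
Driver A against Backroad: payoffs -4, 6 → best response Backroad.
Driver B against Tunnel: payoffs -7, 1, 8 → best response Backroad.
Driver B against Backroad: payoffs -3, -5, -8 → best response Bridge.
Mutual best responses: (Backroad, Bridge).

The unique pure-strategy Nash equilibrium is (Backroad, Bridge).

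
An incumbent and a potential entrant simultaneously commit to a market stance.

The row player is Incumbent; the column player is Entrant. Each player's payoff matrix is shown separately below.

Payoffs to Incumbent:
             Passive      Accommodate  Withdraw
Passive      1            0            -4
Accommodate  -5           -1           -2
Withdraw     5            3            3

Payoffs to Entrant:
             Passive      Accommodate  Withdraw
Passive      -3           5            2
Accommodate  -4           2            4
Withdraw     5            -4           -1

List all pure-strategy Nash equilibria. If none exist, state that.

The unique pure-strategy Nash equilibrium is (Withdraw, Passive).

For each player, find the best response to each opponent profile; mutual best responses are the pure NE.
Incumbent against Passive: payoffs 1, -5, 5 → best response Withdraw.
Incumbent against Accommodate: payoffs 0, -1, 3 → best response Withdraw.
Incumbent against Withdraw: payoffs -4, -2, 3 → best response Withdraw.
Entrant against Passive: payoffs -3, 5, 2 → best response Accommodate.
Entrant against Accommodate: payoffs -4, 2, 4 → best response Withdraw.
Entrant against Withdraw: payoffs 5, -4, -1 → best response Passive.
Mutual best responses: (Withdraw, Passive).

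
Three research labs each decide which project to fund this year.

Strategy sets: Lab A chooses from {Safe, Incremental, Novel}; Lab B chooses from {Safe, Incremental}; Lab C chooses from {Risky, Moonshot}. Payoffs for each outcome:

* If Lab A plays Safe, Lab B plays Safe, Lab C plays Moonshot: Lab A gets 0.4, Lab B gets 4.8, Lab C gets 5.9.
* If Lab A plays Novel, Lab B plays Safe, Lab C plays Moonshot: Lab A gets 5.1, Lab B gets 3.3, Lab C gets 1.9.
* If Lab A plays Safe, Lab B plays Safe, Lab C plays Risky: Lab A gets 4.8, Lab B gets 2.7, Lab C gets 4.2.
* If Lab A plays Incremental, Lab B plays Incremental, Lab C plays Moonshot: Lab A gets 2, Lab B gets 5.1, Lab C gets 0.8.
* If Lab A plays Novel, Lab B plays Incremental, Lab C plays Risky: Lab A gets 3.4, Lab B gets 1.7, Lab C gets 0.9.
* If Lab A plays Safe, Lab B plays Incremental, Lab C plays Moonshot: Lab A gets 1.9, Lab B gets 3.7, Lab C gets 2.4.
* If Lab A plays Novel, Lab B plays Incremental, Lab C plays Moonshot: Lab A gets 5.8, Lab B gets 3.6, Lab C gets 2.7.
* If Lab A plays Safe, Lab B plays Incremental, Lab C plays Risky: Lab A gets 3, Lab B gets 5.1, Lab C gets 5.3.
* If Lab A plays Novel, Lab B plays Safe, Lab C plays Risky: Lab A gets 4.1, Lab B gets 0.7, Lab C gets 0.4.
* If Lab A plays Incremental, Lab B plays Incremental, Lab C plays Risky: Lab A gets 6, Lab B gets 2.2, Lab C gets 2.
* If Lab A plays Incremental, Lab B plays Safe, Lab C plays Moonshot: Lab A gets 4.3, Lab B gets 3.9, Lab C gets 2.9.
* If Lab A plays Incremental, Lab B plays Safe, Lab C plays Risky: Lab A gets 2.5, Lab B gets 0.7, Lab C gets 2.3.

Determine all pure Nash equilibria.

Lab A against (Safe, Risky): payoffs 4.8, 2.5, 4.1 → best response Safe.
Lab A against (Safe, Moonshot): payoffs 0.4, 4.3, 5.1 → best response Novel.
Lab A against (Incremental, Risky): payoffs 3, 6, 3.4 → best response Incremental.
Lab A against (Incremental, Moonshot): payoffs 1.9, 2, 5.8 → best response Novel.
Lab B against (Safe, Risky): payoffs 2.7, 5.1 → best response Incremental.
Lab B against (Safe, Moonshot): payoffs 4.8, 3.7 → best response Safe.
Lab B against (Incremental, Risky): payoffs 0.7, 2.2 → best response Incremental.
Lab B against (Incremental, Moonshot): payoffs 3.9, 5.1 → best response Incremental.
Lab B against (Novel, Risky): payoffs 0.7, 1.7 → best response Incremental.
Lab B against (Novel, Moonshot): payoffs 3.3, 3.6 → best response Incremental.
Lab C against (Safe, Safe): payoffs 4.2, 5.9 → best response Moonshot.
Lab C against (Safe, Incremental): payoffs 5.3, 2.4 → best response Risky.
Lab C against (Incremental, Safe): payoffs 2.3, 2.9 → best response Moonshot.
Lab C against (Incremental, Incremental): payoffs 2, 0.8 → best response Risky.
Lab C against (Novel, Safe): payoffs 0.4, 1.9 → best response Moonshot.
Lab C against (Novel, Incremental): payoffs 0.9, 2.7 → best response Moonshot.
Mutual best responses: (Incremental, Incremental, Risky); (Novel, Incremental, Moonshot).

The pure Nash equilibria are (Incremental, Incremental, Risky), (Novel, Incremental, Moonshot).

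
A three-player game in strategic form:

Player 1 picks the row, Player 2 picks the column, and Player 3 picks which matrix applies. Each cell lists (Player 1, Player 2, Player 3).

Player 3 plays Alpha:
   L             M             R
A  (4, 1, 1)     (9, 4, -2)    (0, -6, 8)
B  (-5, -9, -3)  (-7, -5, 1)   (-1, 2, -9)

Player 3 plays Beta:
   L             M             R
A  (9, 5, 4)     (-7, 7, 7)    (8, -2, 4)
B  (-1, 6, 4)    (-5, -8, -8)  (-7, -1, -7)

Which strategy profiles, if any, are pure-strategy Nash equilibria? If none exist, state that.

This game has no pure Nash equilibrium.

Mark each player's best response to every combination of opponents' strategies; a profile where every player is best-responding is a pure Nash equilibrium.
Player 1 against (L, Alpha): payoffs 4, -5 → best response A.
Player 1 against (L, Beta): payoffs 9, -1 → best response A.
Player 1 against (M, Alpha): payoffs 9, -7 → best response A.
Player 1 against (M, Beta): payoffs -7, -5 → best response B.
Player 1 against (R, Alpha): payoffs 0, -1 → best response A.
Player 1 against (R, Beta): payoffs 8, -7 → best response A.
Player 2 against (A, Alpha): payoffs 1, 4, -6 → best response M.
Player 2 against (A, Beta): payoffs 5, 7, -2 → best response M.
Player 2 against (B, Alpha): payoffs -9, -5, 2 → best response R.
Player 2 against (B, Beta): payoffs 6, -8, -1 → best response L.
Player 3 against (A, L): payoffs 1, 4 → best response Beta.
Player 3 against (A, M): payoffs -2, 7 → best response Beta.
Player 3 against (A, R): payoffs 8, 4 → best response Alpha.
Player 3 against (B, L): payoffs -3, 4 → best response Beta.
Player 3 against (B, M): payoffs 1, -8 → best response Alpha.
Player 3 against (B, R): payoffs -9, -7 → best response Beta.
No profile is a mutual best response for all players.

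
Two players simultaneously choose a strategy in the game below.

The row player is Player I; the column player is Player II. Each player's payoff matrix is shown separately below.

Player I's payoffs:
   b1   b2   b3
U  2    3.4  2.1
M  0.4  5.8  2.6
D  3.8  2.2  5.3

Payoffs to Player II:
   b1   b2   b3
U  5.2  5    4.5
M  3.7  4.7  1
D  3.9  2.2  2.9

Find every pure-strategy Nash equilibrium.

Check each profile: it is a Nash equilibrium iff no player can strictly gain by switching unilaterally.
(U, b1): Player I can switch to D (2 → 3.8). Not NE.
(U, b2): Player I can switch to M (3.4 → 5.8). Not NE.
(U, b3): Player I can switch to M (2.1 → 2.6). Not NE.
(M, b1): Player I can switch to U (0.4 → 2). Not NE.
(M, b2): Player I gets 5.8, best alternative 3.4; Player II gets 4.7, best alternative 3.7. No profitable deviation — NE.
(M, b3): Player I can switch to D (2.6 → 5.3). Not NE.
(D, b1): Player I gets 3.8, best alternative 2; Player II gets 3.9, best alternative 2.9. No profitable deviation — NE.
(D, b2): Player I can switch to U (2.2 → 3.4). Not NE.
(D, b3): Player II can switch to b1 (2.9 → 3.9). Not NE.

The pure Nash equilibria are (M, b2) and (D, b1).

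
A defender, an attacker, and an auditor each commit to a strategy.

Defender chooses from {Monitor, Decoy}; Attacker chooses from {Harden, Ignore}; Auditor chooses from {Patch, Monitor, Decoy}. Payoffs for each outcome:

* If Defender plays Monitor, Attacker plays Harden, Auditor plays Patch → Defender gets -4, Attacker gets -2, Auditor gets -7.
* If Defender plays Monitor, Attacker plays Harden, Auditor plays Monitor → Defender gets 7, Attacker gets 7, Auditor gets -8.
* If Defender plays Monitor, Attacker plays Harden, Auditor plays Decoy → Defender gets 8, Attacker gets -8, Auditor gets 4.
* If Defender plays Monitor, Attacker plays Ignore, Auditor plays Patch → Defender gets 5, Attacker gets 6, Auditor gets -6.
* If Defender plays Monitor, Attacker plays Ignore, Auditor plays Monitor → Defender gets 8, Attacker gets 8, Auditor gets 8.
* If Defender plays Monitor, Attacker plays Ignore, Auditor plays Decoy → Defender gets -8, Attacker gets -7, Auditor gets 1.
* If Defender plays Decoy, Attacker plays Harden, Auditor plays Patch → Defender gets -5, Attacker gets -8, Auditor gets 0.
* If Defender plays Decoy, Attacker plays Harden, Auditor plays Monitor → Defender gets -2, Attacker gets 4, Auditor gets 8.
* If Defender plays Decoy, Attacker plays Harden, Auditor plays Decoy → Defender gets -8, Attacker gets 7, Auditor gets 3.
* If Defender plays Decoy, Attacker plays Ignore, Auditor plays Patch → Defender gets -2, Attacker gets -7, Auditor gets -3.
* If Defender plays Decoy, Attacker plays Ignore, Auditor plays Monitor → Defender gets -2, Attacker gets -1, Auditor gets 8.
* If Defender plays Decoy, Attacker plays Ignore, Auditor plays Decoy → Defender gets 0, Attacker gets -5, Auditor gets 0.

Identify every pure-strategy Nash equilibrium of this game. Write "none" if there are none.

For each player, find the best response to each opponent profile; mutual best responses are the pure NE.
Defender against (Harden, Patch): payoffs -4, -5 → best response Monitor.
Defender against (Harden, Monitor): payoffs 7, -2 → best response Monitor.
Defender against (Harden, Decoy): payoffs 8, -8 → best response Monitor.
Defender against (Ignore, Patch): payoffs 5, -2 → best response Monitor.
Defender against (Ignore, Monitor): payoffs 8, -2 → best response Monitor.
Defender against (Ignore, Decoy): payoffs -8, 0 → best response Decoy.
Attacker against (Monitor, Patch): payoffs -2, 6 → best response Ignore.
Attacker against (Monitor, Monitor): payoffs 7, 8 → best response Ignore.
Attacker against (Monitor, Decoy): payoffs -8, -7 → best response Ignore.
Attacker against (Decoy, Patch): payoffs -8, -7 → best response Ignore.
Attacker against (Decoy, Monitor): payoffs 4, -1 → best response Harden.
Attacker against (Decoy, Decoy): payoffs 7, -5 → best response Harden.
Auditor against (Monitor, Harden): payoffs -7, -8, 4 → best response Decoy.
Auditor against (Monitor, Ignore): payoffs -6, 8, 1 → best response Monitor.
Auditor against (Decoy, Harden): payoffs 0, 8, 3 → best response Monitor.
Auditor against (Decoy, Ignore): payoffs -3, 8, 0 → best response Monitor.
Mutual best responses: (Monitor, Ignore, Monitor).

(Monitor, Ignore, Monitor)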